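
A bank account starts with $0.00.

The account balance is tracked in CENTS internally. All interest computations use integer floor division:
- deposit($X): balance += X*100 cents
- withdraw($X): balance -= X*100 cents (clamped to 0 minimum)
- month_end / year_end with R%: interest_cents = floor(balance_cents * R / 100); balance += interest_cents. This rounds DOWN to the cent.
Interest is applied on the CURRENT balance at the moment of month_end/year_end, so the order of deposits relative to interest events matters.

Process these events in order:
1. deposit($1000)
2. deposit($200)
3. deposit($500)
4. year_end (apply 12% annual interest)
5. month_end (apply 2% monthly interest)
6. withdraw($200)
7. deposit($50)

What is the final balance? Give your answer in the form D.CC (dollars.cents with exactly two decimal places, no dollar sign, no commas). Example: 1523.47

Answer: 1792.08

Derivation:
After 1 (deposit($1000)): balance=$1000.00 total_interest=$0.00
After 2 (deposit($200)): balance=$1200.00 total_interest=$0.00
After 3 (deposit($500)): balance=$1700.00 total_interest=$0.00
After 4 (year_end (apply 12% annual interest)): balance=$1904.00 total_interest=$204.00
After 5 (month_end (apply 2% monthly interest)): balance=$1942.08 total_interest=$242.08
After 6 (withdraw($200)): balance=$1742.08 total_interest=$242.08
After 7 (deposit($50)): balance=$1792.08 total_interest=$242.08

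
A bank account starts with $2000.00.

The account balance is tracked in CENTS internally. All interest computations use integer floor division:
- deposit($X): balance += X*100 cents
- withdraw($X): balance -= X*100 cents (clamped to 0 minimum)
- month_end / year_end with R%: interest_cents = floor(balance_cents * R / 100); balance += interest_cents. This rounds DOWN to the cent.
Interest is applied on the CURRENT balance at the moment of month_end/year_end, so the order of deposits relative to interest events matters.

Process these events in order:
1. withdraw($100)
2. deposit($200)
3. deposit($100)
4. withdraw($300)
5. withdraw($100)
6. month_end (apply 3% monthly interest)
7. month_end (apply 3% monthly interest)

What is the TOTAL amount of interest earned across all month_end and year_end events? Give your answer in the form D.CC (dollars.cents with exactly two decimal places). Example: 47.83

Answer: 109.62

Derivation:
After 1 (withdraw($100)): balance=$1900.00 total_interest=$0.00
After 2 (deposit($200)): balance=$2100.00 total_interest=$0.00
After 3 (deposit($100)): balance=$2200.00 total_interest=$0.00
After 4 (withdraw($300)): balance=$1900.00 total_interest=$0.00
After 5 (withdraw($100)): balance=$1800.00 total_interest=$0.00
After 6 (month_end (apply 3% monthly interest)): balance=$1854.00 total_interest=$54.00
After 7 (month_end (apply 3% monthly interest)): balance=$1909.62 total_interest=$109.62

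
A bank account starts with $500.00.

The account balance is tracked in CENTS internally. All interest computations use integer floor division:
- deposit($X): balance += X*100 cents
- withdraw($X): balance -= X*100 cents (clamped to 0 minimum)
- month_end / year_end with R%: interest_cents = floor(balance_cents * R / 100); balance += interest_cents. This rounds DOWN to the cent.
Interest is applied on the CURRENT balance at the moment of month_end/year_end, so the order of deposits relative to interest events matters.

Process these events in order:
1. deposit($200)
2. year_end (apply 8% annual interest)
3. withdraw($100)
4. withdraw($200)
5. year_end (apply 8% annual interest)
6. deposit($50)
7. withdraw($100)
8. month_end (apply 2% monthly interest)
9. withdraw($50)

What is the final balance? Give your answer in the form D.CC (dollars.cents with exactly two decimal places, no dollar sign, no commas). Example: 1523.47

Answer: 401.32

Derivation:
After 1 (deposit($200)): balance=$700.00 total_interest=$0.00
After 2 (year_end (apply 8% annual interest)): balance=$756.00 total_interest=$56.00
After 3 (withdraw($100)): balance=$656.00 total_interest=$56.00
After 4 (withdraw($200)): balance=$456.00 total_interest=$56.00
After 5 (year_end (apply 8% annual interest)): balance=$492.48 total_interest=$92.48
After 6 (deposit($50)): balance=$542.48 total_interest=$92.48
After 7 (withdraw($100)): balance=$442.48 total_interest=$92.48
After 8 (month_end (apply 2% monthly interest)): balance=$451.32 total_interest=$101.32
After 9 (withdraw($50)): balance=$401.32 total_interest=$101.32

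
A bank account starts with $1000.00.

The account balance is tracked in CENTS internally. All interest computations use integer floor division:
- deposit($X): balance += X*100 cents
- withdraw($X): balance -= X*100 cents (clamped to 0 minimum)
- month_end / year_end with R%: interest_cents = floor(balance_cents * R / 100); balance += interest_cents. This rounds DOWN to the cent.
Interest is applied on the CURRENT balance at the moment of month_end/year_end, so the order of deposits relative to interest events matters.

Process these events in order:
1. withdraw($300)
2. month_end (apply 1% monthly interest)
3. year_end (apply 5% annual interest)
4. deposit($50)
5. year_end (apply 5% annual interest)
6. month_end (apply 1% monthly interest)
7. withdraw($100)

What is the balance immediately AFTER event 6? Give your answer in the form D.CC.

After 1 (withdraw($300)): balance=$700.00 total_interest=$0.00
After 2 (month_end (apply 1% monthly interest)): balance=$707.00 total_interest=$7.00
After 3 (year_end (apply 5% annual interest)): balance=$742.35 total_interest=$42.35
After 4 (deposit($50)): balance=$792.35 total_interest=$42.35
After 5 (year_end (apply 5% annual interest)): balance=$831.96 total_interest=$81.96
After 6 (month_end (apply 1% monthly interest)): balance=$840.27 total_interest=$90.27

Answer: 840.27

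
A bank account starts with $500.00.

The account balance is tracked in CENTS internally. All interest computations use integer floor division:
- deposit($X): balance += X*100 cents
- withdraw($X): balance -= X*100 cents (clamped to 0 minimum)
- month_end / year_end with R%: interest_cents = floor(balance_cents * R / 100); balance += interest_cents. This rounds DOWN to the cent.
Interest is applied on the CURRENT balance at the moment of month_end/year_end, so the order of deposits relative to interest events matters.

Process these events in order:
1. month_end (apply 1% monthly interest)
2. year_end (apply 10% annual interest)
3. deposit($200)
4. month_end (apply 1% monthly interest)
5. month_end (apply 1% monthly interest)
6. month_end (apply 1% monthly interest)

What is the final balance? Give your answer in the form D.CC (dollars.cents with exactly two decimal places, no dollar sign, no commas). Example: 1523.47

After 1 (month_end (apply 1% monthly interest)): balance=$505.00 total_interest=$5.00
After 2 (year_end (apply 10% annual interest)): balance=$555.50 total_interest=$55.50
After 3 (deposit($200)): balance=$755.50 total_interest=$55.50
After 4 (month_end (apply 1% monthly interest)): balance=$763.05 total_interest=$63.05
After 5 (month_end (apply 1% monthly interest)): balance=$770.68 total_interest=$70.68
After 6 (month_end (apply 1% monthly interest)): balance=$778.38 total_interest=$78.38

Answer: 778.38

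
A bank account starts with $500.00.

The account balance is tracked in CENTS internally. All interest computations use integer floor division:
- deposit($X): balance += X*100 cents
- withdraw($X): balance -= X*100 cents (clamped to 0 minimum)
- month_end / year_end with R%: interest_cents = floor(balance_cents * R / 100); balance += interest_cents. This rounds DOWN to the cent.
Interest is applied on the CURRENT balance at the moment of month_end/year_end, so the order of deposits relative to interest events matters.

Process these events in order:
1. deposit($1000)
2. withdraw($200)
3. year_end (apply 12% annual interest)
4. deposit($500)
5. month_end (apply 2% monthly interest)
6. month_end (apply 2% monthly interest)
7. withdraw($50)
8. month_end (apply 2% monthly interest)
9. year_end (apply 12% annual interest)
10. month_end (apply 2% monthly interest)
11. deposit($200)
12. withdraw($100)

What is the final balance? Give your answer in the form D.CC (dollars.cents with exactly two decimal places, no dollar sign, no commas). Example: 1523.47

Answer: 2413.03

Derivation:
After 1 (deposit($1000)): balance=$1500.00 total_interest=$0.00
After 2 (withdraw($200)): balance=$1300.00 total_interest=$0.00
After 3 (year_end (apply 12% annual interest)): balance=$1456.00 total_interest=$156.00
After 4 (deposit($500)): balance=$1956.00 total_interest=$156.00
After 5 (month_end (apply 2% monthly interest)): balance=$1995.12 total_interest=$195.12
After 6 (month_end (apply 2% monthly interest)): balance=$2035.02 total_interest=$235.02
After 7 (withdraw($50)): balance=$1985.02 total_interest=$235.02
After 8 (month_end (apply 2% monthly interest)): balance=$2024.72 total_interest=$274.72
After 9 (year_end (apply 12% annual interest)): balance=$2267.68 total_interest=$517.68
After 10 (month_end (apply 2% monthly interest)): balance=$2313.03 total_interest=$563.03
After 11 (deposit($200)): balance=$2513.03 total_interest=$563.03
After 12 (withdraw($100)): balance=$2413.03 total_interest=$563.03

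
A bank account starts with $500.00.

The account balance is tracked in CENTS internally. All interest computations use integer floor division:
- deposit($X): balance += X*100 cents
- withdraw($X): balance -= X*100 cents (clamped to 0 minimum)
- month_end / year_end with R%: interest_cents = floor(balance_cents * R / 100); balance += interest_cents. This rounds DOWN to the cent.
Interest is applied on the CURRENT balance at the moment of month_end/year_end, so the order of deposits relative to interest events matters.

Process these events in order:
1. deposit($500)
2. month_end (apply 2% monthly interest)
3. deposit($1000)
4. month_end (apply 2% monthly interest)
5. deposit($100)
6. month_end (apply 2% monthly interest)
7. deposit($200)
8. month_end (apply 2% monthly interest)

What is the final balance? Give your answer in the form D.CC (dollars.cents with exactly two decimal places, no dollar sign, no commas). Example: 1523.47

After 1 (deposit($500)): balance=$1000.00 total_interest=$0.00
After 2 (month_end (apply 2% monthly interest)): balance=$1020.00 total_interest=$20.00
After 3 (deposit($1000)): balance=$2020.00 total_interest=$20.00
After 4 (month_end (apply 2% monthly interest)): balance=$2060.40 total_interest=$60.40
After 5 (deposit($100)): balance=$2160.40 total_interest=$60.40
After 6 (month_end (apply 2% monthly interest)): balance=$2203.60 total_interest=$103.60
After 7 (deposit($200)): balance=$2403.60 total_interest=$103.60
After 8 (month_end (apply 2% monthly interest)): balance=$2451.67 total_interest=$151.67

Answer: 2451.67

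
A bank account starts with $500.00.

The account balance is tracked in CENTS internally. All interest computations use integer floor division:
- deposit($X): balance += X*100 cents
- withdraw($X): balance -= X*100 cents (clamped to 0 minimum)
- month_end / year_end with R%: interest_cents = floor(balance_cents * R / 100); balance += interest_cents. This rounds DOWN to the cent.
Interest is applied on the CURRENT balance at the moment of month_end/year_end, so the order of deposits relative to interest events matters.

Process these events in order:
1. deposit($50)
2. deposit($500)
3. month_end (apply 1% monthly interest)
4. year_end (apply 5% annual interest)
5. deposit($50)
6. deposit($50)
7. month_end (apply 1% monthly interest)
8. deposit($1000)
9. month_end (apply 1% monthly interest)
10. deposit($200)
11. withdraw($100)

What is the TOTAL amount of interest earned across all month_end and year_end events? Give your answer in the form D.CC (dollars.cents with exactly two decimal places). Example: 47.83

After 1 (deposit($50)): balance=$550.00 total_interest=$0.00
After 2 (deposit($500)): balance=$1050.00 total_interest=$0.00
After 3 (month_end (apply 1% monthly interest)): balance=$1060.50 total_interest=$10.50
After 4 (year_end (apply 5% annual interest)): balance=$1113.52 total_interest=$63.52
After 5 (deposit($50)): balance=$1163.52 total_interest=$63.52
After 6 (deposit($50)): balance=$1213.52 total_interest=$63.52
After 7 (month_end (apply 1% monthly interest)): balance=$1225.65 total_interest=$75.65
After 8 (deposit($1000)): balance=$2225.65 total_interest=$75.65
After 9 (month_end (apply 1% monthly interest)): balance=$2247.90 total_interest=$97.90
After 10 (deposit($200)): balance=$2447.90 total_interest=$97.90
After 11 (withdraw($100)): balance=$2347.90 total_interest=$97.90

Answer: 97.90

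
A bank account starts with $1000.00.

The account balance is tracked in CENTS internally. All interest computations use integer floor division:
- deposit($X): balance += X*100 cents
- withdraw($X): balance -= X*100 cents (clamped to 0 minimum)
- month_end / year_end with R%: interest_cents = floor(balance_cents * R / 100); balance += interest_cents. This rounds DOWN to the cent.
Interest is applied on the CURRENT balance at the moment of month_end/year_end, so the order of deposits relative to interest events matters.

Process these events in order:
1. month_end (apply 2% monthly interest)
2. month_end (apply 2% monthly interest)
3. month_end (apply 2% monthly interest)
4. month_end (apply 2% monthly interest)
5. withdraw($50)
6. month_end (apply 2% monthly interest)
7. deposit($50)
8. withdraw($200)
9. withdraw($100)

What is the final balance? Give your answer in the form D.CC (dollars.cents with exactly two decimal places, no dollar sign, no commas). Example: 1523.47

Answer: 803.06

Derivation:
After 1 (month_end (apply 2% monthly interest)): balance=$1020.00 total_interest=$20.00
After 2 (month_end (apply 2% monthly interest)): balance=$1040.40 total_interest=$40.40
After 3 (month_end (apply 2% monthly interest)): balance=$1061.20 total_interest=$61.20
After 4 (month_end (apply 2% monthly interest)): balance=$1082.42 total_interest=$82.42
After 5 (withdraw($50)): balance=$1032.42 total_interest=$82.42
After 6 (month_end (apply 2% monthly interest)): balance=$1053.06 total_interest=$103.06
After 7 (deposit($50)): balance=$1103.06 total_interest=$103.06
After 8 (withdraw($200)): balance=$903.06 total_interest=$103.06
After 9 (withdraw($100)): balance=$803.06 total_interest=$103.06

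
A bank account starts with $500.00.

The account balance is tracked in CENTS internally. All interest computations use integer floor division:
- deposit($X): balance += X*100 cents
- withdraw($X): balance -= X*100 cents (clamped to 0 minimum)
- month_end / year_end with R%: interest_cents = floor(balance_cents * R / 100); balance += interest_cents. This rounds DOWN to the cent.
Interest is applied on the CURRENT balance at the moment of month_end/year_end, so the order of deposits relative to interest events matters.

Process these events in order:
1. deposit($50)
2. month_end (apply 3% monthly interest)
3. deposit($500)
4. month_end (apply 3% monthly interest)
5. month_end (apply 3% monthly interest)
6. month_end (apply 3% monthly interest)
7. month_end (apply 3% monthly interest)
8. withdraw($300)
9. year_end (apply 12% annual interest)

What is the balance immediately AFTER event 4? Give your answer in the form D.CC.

After 1 (deposit($50)): balance=$550.00 total_interest=$0.00
After 2 (month_end (apply 3% monthly interest)): balance=$566.50 total_interest=$16.50
After 3 (deposit($500)): balance=$1066.50 total_interest=$16.50
After 4 (month_end (apply 3% monthly interest)): balance=$1098.49 total_interest=$48.49

Answer: 1098.49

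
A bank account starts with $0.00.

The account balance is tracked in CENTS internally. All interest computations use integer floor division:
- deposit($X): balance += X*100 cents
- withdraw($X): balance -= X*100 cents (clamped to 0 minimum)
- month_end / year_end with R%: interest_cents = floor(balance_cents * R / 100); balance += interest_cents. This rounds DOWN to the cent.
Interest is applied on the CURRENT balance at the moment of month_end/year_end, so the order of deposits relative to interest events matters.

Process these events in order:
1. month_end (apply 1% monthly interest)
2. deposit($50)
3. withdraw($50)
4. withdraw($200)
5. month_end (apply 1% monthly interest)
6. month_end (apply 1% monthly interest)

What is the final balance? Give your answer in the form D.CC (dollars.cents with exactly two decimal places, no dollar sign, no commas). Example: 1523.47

After 1 (month_end (apply 1% monthly interest)): balance=$0.00 total_interest=$0.00
After 2 (deposit($50)): balance=$50.00 total_interest=$0.00
After 3 (withdraw($50)): balance=$0.00 total_interest=$0.00
After 4 (withdraw($200)): balance=$0.00 total_interest=$0.00
After 5 (month_end (apply 1% monthly interest)): balance=$0.00 total_interest=$0.00
After 6 (month_end (apply 1% monthly interest)): balance=$0.00 total_interest=$0.00

Answer: 0.00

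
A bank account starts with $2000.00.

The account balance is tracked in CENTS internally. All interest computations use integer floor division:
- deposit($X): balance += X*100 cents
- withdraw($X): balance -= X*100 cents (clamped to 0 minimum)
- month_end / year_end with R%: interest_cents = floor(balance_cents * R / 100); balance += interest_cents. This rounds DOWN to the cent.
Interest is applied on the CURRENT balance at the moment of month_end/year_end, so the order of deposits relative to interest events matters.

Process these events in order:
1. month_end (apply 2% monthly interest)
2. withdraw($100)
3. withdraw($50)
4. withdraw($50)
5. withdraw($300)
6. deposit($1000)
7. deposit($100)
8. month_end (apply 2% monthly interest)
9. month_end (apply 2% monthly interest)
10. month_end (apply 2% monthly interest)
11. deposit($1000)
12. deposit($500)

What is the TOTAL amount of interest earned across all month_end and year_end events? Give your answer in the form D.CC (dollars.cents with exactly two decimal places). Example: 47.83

Answer: 201.58

Derivation:
After 1 (month_end (apply 2% monthly interest)): balance=$2040.00 total_interest=$40.00
After 2 (withdraw($100)): balance=$1940.00 total_interest=$40.00
After 3 (withdraw($50)): balance=$1890.00 total_interest=$40.00
After 4 (withdraw($50)): balance=$1840.00 total_interest=$40.00
After 5 (withdraw($300)): balance=$1540.00 total_interest=$40.00
After 6 (deposit($1000)): balance=$2540.00 total_interest=$40.00
After 7 (deposit($100)): balance=$2640.00 total_interest=$40.00
After 8 (month_end (apply 2% monthly interest)): balance=$2692.80 total_interest=$92.80
After 9 (month_end (apply 2% monthly interest)): balance=$2746.65 total_interest=$146.65
After 10 (month_end (apply 2% monthly interest)): balance=$2801.58 total_interest=$201.58
After 11 (deposit($1000)): balance=$3801.58 total_interest=$201.58
After 12 (deposit($500)): balance=$4301.58 total_interest=$201.58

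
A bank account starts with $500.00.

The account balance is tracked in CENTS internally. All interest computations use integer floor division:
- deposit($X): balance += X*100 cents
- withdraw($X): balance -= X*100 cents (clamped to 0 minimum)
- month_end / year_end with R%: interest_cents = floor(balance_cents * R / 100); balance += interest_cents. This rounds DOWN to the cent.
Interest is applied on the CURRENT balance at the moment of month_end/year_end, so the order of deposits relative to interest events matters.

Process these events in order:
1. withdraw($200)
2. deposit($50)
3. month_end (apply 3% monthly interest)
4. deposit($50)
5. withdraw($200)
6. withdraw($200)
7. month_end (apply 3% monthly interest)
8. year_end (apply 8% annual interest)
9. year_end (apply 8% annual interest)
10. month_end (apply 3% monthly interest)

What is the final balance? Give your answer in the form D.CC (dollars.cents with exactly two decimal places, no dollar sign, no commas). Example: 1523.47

Answer: 12.97

Derivation:
After 1 (withdraw($200)): balance=$300.00 total_interest=$0.00
After 2 (deposit($50)): balance=$350.00 total_interest=$0.00
After 3 (month_end (apply 3% monthly interest)): balance=$360.50 total_interest=$10.50
After 4 (deposit($50)): balance=$410.50 total_interest=$10.50
After 5 (withdraw($200)): balance=$210.50 total_interest=$10.50
After 6 (withdraw($200)): balance=$10.50 total_interest=$10.50
After 7 (month_end (apply 3% monthly interest)): balance=$10.81 total_interest=$10.81
After 8 (year_end (apply 8% annual interest)): balance=$11.67 total_interest=$11.67
After 9 (year_end (apply 8% annual interest)): balance=$12.60 total_interest=$12.60
After 10 (month_end (apply 3% monthly interest)): balance=$12.97 total_interest=$12.97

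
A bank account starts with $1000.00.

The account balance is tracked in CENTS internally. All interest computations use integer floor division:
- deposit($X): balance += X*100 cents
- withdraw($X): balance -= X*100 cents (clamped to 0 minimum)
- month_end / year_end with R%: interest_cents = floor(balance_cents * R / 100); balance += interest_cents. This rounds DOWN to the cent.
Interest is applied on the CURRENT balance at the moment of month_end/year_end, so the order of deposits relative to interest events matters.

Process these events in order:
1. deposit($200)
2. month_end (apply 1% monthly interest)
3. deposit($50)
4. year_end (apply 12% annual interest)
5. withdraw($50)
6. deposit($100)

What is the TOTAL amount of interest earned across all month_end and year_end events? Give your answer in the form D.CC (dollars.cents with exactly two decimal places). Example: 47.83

Answer: 163.44

Derivation:
After 1 (deposit($200)): balance=$1200.00 total_interest=$0.00
After 2 (month_end (apply 1% monthly interest)): balance=$1212.00 total_interest=$12.00
After 3 (deposit($50)): balance=$1262.00 total_interest=$12.00
After 4 (year_end (apply 12% annual interest)): balance=$1413.44 total_interest=$163.44
After 5 (withdraw($50)): balance=$1363.44 total_interest=$163.44
After 6 (deposit($100)): balance=$1463.44 total_interest=$163.44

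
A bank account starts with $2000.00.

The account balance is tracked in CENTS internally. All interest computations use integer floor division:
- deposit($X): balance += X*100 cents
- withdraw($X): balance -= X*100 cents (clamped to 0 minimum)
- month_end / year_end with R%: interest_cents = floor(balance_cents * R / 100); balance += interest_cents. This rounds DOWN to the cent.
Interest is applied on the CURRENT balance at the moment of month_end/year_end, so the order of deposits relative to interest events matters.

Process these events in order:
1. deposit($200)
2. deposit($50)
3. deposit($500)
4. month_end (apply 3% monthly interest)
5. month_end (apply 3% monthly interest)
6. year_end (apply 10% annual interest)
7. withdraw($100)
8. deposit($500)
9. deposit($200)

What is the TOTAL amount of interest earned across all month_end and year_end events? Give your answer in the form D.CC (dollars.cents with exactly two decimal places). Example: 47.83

Answer: 459.21

Derivation:
After 1 (deposit($200)): balance=$2200.00 total_interest=$0.00
After 2 (deposit($50)): balance=$2250.00 total_interest=$0.00
After 3 (deposit($500)): balance=$2750.00 total_interest=$0.00
After 4 (month_end (apply 3% monthly interest)): balance=$2832.50 total_interest=$82.50
After 5 (month_end (apply 3% monthly interest)): balance=$2917.47 total_interest=$167.47
After 6 (year_end (apply 10% annual interest)): balance=$3209.21 total_interest=$459.21
After 7 (withdraw($100)): balance=$3109.21 total_interest=$459.21
After 8 (deposit($500)): balance=$3609.21 total_interest=$459.21
After 9 (deposit($200)): balance=$3809.21 total_interest=$459.21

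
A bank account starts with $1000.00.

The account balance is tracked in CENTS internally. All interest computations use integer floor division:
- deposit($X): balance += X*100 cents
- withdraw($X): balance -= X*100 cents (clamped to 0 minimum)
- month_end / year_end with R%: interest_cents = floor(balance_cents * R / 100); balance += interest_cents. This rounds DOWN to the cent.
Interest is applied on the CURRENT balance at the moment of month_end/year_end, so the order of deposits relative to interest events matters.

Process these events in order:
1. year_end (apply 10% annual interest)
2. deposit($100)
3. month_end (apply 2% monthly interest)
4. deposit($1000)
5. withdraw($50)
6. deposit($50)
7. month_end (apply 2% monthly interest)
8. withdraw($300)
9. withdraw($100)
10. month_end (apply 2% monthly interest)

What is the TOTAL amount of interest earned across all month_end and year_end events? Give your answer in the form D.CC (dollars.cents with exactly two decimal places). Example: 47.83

After 1 (year_end (apply 10% annual interest)): balance=$1100.00 total_interest=$100.00
After 2 (deposit($100)): balance=$1200.00 total_interest=$100.00
After 3 (month_end (apply 2% monthly interest)): balance=$1224.00 total_interest=$124.00
After 4 (deposit($1000)): balance=$2224.00 total_interest=$124.00
After 5 (withdraw($50)): balance=$2174.00 total_interest=$124.00
After 6 (deposit($50)): balance=$2224.00 total_interest=$124.00
After 7 (month_end (apply 2% monthly interest)): balance=$2268.48 total_interest=$168.48
After 8 (withdraw($300)): balance=$1968.48 total_interest=$168.48
After 9 (withdraw($100)): balance=$1868.48 total_interest=$168.48
After 10 (month_end (apply 2% monthly interest)): balance=$1905.84 total_interest=$205.84

Answer: 205.84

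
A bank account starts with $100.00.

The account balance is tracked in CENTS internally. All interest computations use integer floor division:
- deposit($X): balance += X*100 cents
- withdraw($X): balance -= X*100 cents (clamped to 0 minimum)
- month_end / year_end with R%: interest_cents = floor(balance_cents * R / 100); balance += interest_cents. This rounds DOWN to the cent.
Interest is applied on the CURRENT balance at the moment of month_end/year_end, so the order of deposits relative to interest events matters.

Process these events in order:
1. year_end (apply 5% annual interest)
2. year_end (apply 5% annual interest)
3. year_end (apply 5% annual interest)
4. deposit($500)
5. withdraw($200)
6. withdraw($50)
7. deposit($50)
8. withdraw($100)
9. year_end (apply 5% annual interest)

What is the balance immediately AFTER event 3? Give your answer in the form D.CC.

After 1 (year_end (apply 5% annual interest)): balance=$105.00 total_interest=$5.00
After 2 (year_end (apply 5% annual interest)): balance=$110.25 total_interest=$10.25
After 3 (year_end (apply 5% annual interest)): balance=$115.76 total_interest=$15.76

Answer: 115.76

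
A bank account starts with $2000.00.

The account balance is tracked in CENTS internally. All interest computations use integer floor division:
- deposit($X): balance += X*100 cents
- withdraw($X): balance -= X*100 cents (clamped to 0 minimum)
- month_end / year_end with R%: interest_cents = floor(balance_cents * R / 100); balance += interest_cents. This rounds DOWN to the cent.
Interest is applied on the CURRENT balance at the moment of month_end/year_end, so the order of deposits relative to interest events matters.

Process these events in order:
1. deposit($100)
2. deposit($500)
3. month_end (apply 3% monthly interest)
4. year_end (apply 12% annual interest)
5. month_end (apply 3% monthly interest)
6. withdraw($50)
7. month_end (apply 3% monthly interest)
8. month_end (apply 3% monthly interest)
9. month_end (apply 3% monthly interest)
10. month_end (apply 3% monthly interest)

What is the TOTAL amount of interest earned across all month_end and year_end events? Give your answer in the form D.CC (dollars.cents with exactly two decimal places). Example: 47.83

Answer: 870.79

Derivation:
After 1 (deposit($100)): balance=$2100.00 total_interest=$0.00
After 2 (deposit($500)): balance=$2600.00 total_interest=$0.00
After 3 (month_end (apply 3% monthly interest)): balance=$2678.00 total_interest=$78.00
After 4 (year_end (apply 12% annual interest)): balance=$2999.36 total_interest=$399.36
After 5 (month_end (apply 3% monthly interest)): balance=$3089.34 total_interest=$489.34
After 6 (withdraw($50)): balance=$3039.34 total_interest=$489.34
After 7 (month_end (apply 3% monthly interest)): balance=$3130.52 total_interest=$580.52
After 8 (month_end (apply 3% monthly interest)): balance=$3224.43 total_interest=$674.43
After 9 (month_end (apply 3% monthly interest)): balance=$3321.16 total_interest=$771.16
After 10 (month_end (apply 3% monthly interest)): balance=$3420.79 total_interest=$870.79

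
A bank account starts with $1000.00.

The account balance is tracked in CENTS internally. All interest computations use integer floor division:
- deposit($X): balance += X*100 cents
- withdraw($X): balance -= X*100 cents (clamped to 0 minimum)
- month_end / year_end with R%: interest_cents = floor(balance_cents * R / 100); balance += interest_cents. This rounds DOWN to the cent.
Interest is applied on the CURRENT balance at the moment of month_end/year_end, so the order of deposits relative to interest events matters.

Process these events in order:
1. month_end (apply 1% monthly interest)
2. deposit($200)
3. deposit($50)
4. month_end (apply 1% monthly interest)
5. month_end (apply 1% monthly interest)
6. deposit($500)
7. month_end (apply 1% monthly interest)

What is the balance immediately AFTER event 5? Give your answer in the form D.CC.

After 1 (month_end (apply 1% monthly interest)): balance=$1010.00 total_interest=$10.00
After 2 (deposit($200)): balance=$1210.00 total_interest=$10.00
After 3 (deposit($50)): balance=$1260.00 total_interest=$10.00
After 4 (month_end (apply 1% monthly interest)): balance=$1272.60 total_interest=$22.60
After 5 (month_end (apply 1% monthly interest)): balance=$1285.32 total_interest=$35.32

Answer: 1285.32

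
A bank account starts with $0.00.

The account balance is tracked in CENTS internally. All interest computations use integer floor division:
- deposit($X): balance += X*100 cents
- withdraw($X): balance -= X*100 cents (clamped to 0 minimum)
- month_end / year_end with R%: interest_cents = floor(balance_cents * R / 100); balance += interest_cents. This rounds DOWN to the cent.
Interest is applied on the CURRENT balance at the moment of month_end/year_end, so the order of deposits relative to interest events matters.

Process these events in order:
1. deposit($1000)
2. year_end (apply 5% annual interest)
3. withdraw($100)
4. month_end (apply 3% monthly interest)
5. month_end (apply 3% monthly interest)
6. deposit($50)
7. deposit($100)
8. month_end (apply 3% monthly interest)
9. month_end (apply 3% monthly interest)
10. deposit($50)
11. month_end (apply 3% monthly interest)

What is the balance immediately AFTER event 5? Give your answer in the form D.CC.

Answer: 1007.85

Derivation:
After 1 (deposit($1000)): balance=$1000.00 total_interest=$0.00
After 2 (year_end (apply 5% annual interest)): balance=$1050.00 total_interest=$50.00
After 3 (withdraw($100)): balance=$950.00 total_interest=$50.00
After 4 (month_end (apply 3% monthly interest)): balance=$978.50 total_interest=$78.50
After 5 (month_end (apply 3% monthly interest)): balance=$1007.85 total_interest=$107.85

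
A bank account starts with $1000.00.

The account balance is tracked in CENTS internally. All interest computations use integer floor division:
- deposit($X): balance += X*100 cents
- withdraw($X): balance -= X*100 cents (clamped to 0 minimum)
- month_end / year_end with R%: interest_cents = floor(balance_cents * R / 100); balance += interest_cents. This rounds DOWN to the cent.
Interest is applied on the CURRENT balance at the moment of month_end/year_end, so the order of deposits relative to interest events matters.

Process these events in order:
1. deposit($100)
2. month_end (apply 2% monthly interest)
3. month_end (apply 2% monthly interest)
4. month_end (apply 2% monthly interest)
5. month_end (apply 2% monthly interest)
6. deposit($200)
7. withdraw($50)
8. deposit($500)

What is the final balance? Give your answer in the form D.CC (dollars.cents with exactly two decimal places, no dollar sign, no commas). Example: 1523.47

After 1 (deposit($100)): balance=$1100.00 total_interest=$0.00
After 2 (month_end (apply 2% monthly interest)): balance=$1122.00 total_interest=$22.00
After 3 (month_end (apply 2% monthly interest)): balance=$1144.44 total_interest=$44.44
After 4 (month_end (apply 2% monthly interest)): balance=$1167.32 total_interest=$67.32
After 5 (month_end (apply 2% monthly interest)): balance=$1190.66 total_interest=$90.66
After 6 (deposit($200)): balance=$1390.66 total_interest=$90.66
After 7 (withdraw($50)): balance=$1340.66 total_interest=$90.66
After 8 (deposit($500)): balance=$1840.66 total_interest=$90.66

Answer: 1840.66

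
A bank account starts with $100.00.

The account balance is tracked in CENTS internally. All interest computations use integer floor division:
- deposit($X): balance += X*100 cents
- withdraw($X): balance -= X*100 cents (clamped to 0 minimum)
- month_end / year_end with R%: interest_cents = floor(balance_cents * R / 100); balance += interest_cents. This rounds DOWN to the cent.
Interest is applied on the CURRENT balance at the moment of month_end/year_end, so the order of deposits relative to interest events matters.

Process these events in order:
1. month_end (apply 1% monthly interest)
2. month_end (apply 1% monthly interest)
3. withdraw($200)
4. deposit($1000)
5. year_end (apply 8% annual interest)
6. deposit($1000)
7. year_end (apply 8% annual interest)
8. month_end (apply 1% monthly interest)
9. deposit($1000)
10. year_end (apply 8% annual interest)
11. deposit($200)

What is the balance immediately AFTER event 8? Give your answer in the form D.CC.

Answer: 2268.86

Derivation:
After 1 (month_end (apply 1% monthly interest)): balance=$101.00 total_interest=$1.00
After 2 (month_end (apply 1% monthly interest)): balance=$102.01 total_interest=$2.01
After 3 (withdraw($200)): balance=$0.00 total_interest=$2.01
After 4 (deposit($1000)): balance=$1000.00 total_interest=$2.01
After 5 (year_end (apply 8% annual interest)): balance=$1080.00 total_interest=$82.01
After 6 (deposit($1000)): balance=$2080.00 total_interest=$82.01
After 7 (year_end (apply 8% annual interest)): balance=$2246.40 total_interest=$248.41
After 8 (month_end (apply 1% monthly interest)): balance=$2268.86 total_interest=$270.87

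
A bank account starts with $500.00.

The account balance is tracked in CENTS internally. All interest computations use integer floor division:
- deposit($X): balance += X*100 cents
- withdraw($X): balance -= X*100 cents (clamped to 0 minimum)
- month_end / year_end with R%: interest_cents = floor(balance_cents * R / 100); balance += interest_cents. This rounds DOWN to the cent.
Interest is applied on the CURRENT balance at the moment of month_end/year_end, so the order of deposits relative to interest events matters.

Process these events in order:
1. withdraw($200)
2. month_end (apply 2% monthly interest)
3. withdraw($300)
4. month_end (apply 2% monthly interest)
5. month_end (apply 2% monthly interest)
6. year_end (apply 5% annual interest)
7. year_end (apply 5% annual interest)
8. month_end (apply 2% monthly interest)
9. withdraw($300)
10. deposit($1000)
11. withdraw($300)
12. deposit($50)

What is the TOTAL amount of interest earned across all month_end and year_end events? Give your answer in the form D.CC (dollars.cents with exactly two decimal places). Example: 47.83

After 1 (withdraw($200)): balance=$300.00 total_interest=$0.00
After 2 (month_end (apply 2% monthly interest)): balance=$306.00 total_interest=$6.00
After 3 (withdraw($300)): balance=$6.00 total_interest=$6.00
After 4 (month_end (apply 2% monthly interest)): balance=$6.12 total_interest=$6.12
After 5 (month_end (apply 2% monthly interest)): balance=$6.24 total_interest=$6.24
After 6 (year_end (apply 5% annual interest)): balance=$6.55 total_interest=$6.55
After 7 (year_end (apply 5% annual interest)): balance=$6.87 total_interest=$6.87
After 8 (month_end (apply 2% monthly interest)): balance=$7.00 total_interest=$7.00
After 9 (withdraw($300)): balance=$0.00 total_interest=$7.00
After 10 (deposit($1000)): balance=$1000.00 total_interest=$7.00
After 11 (withdraw($300)): balance=$700.00 total_interest=$7.00
After 12 (deposit($50)): balance=$750.00 total_interest=$7.00

Answer: 7.00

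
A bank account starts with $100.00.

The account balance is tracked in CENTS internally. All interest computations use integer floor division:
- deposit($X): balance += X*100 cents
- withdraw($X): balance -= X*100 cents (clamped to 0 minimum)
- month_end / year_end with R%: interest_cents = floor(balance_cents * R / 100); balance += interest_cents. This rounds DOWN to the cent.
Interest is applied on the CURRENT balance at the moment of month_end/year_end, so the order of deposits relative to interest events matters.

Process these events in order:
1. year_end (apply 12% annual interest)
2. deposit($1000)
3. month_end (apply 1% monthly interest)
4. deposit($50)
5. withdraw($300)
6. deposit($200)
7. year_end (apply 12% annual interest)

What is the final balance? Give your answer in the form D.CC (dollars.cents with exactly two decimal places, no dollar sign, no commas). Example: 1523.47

After 1 (year_end (apply 12% annual interest)): balance=$112.00 total_interest=$12.00
After 2 (deposit($1000)): balance=$1112.00 total_interest=$12.00
After 3 (month_end (apply 1% monthly interest)): balance=$1123.12 total_interest=$23.12
After 4 (deposit($50)): balance=$1173.12 total_interest=$23.12
After 5 (withdraw($300)): balance=$873.12 total_interest=$23.12
After 6 (deposit($200)): balance=$1073.12 total_interest=$23.12
After 7 (year_end (apply 12% annual interest)): balance=$1201.89 total_interest=$151.89

Answer: 1201.89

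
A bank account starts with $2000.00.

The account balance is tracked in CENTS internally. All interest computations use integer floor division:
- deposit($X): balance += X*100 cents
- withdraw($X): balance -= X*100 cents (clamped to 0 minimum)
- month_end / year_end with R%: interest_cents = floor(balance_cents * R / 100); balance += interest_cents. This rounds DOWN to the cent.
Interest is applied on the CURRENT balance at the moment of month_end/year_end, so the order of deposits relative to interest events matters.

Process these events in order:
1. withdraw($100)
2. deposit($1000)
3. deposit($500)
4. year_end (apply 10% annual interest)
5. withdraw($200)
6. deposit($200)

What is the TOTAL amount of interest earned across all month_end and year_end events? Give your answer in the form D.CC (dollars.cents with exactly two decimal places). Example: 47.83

Answer: 340.00

Derivation:
After 1 (withdraw($100)): balance=$1900.00 total_interest=$0.00
After 2 (deposit($1000)): balance=$2900.00 total_interest=$0.00
After 3 (deposit($500)): balance=$3400.00 total_interest=$0.00
After 4 (year_end (apply 10% annual interest)): balance=$3740.00 total_interest=$340.00
After 5 (withdraw($200)): balance=$3540.00 total_interest=$340.00
After 6 (deposit($200)): balance=$3740.00 total_interest=$340.00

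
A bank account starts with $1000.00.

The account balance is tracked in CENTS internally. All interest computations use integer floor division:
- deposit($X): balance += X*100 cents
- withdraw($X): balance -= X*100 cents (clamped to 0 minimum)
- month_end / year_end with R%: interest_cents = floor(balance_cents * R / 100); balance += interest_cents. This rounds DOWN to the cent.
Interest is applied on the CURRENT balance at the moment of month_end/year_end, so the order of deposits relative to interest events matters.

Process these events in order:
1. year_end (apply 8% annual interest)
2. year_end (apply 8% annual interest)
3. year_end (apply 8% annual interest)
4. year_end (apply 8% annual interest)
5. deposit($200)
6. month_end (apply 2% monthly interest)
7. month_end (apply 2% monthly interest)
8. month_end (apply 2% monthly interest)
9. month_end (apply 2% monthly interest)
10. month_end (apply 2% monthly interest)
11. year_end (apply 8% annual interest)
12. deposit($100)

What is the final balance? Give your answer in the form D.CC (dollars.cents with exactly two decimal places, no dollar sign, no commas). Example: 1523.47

Answer: 1960.69

Derivation:
After 1 (year_end (apply 8% annual interest)): balance=$1080.00 total_interest=$80.00
After 2 (year_end (apply 8% annual interest)): balance=$1166.40 total_interest=$166.40
After 3 (year_end (apply 8% annual interest)): balance=$1259.71 total_interest=$259.71
After 4 (year_end (apply 8% annual interest)): balance=$1360.48 total_interest=$360.48
After 5 (deposit($200)): balance=$1560.48 total_interest=$360.48
After 6 (month_end (apply 2% monthly interest)): balance=$1591.68 total_interest=$391.68
After 7 (month_end (apply 2% monthly interest)): balance=$1623.51 total_interest=$423.51
After 8 (month_end (apply 2% monthly interest)): balance=$1655.98 total_interest=$455.98
After 9 (month_end (apply 2% monthly interest)): balance=$1689.09 total_interest=$489.09
After 10 (month_end (apply 2% monthly interest)): balance=$1722.87 total_interest=$522.87
After 11 (year_end (apply 8% annual interest)): balance=$1860.69 total_interest=$660.69
After 12 (deposit($100)): balance=$1960.69 total_interest=$660.69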